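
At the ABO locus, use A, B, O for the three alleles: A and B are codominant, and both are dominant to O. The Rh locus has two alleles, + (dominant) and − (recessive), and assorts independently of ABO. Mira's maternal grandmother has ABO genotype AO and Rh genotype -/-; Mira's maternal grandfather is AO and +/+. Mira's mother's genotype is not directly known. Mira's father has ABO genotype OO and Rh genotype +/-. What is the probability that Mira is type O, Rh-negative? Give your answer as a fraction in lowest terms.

1/8

Mira's mother's ABO genotype from AO × AO: 1/4 AA, 1/2 AO, 1/4 OO.
Crossing each possibility with the father OO and summing P(type O): 1/4·0 + 1/2·1/2 + 1/4·1 = 1/2.
Similarly for Rh via the mother's Rh distribution: P(Rh-) = 1/4.
Independent loci: 1/2 × 1/4 = 1/8.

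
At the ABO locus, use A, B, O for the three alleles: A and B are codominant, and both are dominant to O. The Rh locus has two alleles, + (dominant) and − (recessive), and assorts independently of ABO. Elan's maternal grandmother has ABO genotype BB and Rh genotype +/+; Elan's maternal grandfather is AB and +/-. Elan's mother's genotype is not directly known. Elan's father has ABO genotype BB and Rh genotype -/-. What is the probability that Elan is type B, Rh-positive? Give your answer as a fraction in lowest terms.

9/16

Elan's mother's ABO genotype from BB × AB: 1/2 AB, 1/2 BB.
Crossing each possibility with the father BB and summing P(type B): 1/2·1/2 + 1/2·1 = 3/4.
Similarly for Rh via the mother's Rh distribution: P(Rh+) = 3/4.
Independent loci: 3/4 × 3/4 = 9/16.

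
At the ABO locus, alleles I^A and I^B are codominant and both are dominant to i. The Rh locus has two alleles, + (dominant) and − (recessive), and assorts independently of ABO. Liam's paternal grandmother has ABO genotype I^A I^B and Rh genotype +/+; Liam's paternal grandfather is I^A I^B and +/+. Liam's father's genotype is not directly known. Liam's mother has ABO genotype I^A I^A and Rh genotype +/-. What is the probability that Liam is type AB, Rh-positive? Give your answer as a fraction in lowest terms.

Liam's father's ABO genotype from I^A I^B × I^A I^B: 1/4 I^A I^A, 1/2 I^A I^B, 1/4 I^B I^B.
Crossing each possibility with the mother I^A I^A and summing P(type AB): 1/4·0 + 1/2·1/2 + 1/4·1 = 1/2.
Similarly for Rh via the father's Rh distribution: P(Rh+) = 1.
Independent loci: 1/2 × 1 = 1/2.

1/2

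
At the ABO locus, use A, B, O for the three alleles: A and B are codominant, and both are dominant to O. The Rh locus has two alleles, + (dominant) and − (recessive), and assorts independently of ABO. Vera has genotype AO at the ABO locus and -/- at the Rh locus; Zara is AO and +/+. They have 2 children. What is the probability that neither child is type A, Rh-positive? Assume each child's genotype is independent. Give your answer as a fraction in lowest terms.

ABO cross AO × AO → 1/4 O, 3/4 A.
Rh cross -/- × +/+ → 1 Rh+; so P(type A, Rh-positive) = 3/4 × 1 = 3/4 per child.
P(not type A, Rh-positive) = 1/4 for one child; (1/4)^2 = 1/16.

1/16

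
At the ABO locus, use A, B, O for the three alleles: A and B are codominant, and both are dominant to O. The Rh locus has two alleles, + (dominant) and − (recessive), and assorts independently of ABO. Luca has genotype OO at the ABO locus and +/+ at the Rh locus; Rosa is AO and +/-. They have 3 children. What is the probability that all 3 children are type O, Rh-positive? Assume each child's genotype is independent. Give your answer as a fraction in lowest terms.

1/8

ABO cross OO × AO → 1/2 O, 1/2 A.
Rh cross +/+ × +/- → 1 Rh+; so P(type O, Rh-positive) = 1/2 × 1 = 1/2 per child.
All 3 independent: (1/2)^3 = 1/8.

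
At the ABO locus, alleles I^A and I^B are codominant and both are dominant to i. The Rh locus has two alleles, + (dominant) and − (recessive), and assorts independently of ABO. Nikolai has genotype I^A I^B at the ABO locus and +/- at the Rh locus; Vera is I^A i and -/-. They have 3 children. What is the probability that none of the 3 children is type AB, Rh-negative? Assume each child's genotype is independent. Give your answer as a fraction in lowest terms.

343/512

ABO cross I^A I^B × I^A i → 1/2 A, 1/4 B, 1/4 AB.
Rh cross +/- × -/- → 1/2 Rh+, 1/2 Rh-; so P(type AB, Rh-negative) = 1/4 × 1/2 = 1/8 per child.
P(not type AB, Rh-negative) = 7/8 for one child; (7/8)^3 = 343/512.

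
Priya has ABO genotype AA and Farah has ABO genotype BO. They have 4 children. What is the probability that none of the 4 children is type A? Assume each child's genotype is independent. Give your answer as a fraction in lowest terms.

ABO cross AA × BO → 1/2 A, 1/2 AB.
So P(type A) = 1/2 per child.
P(not type A) = 1/2 for one child; (1/2)^4 = 1/16.

1/16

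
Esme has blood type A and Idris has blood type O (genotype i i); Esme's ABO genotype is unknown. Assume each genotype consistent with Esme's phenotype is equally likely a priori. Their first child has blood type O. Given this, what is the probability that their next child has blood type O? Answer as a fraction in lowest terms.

1/2

Possible genotypes: Esme ∈ {I^A I^A, I^A i}; Idris ∈ {i i}.
Weight each parental genotype pair by prior × P(type-O child):
  I^A i × i i: posterior weight 1; P(next child type O) = 1/2.
Weighted sum = 1/2.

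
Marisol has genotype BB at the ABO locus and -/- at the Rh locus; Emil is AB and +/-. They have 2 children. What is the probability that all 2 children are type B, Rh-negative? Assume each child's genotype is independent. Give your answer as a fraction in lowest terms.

1/16

ABO cross BB × AB → 1/2 B, 1/2 AB.
Rh cross -/- × +/- → 1/2 Rh+, 1/2 Rh-; so P(type B, Rh-negative) = 1/2 × 1/2 = 1/4 per child.
All 2 independent: (1/4)^2 = 1/16.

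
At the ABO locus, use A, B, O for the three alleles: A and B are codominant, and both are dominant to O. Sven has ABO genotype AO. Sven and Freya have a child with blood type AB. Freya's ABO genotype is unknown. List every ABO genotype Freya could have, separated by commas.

For each candidate genotype of Freya, check whether crossing it with AO can produce every observed child phenotype.
  AA → possible child types {A} ✗
  AB → possible child types {A, B, AB} ✓
  AO → possible child types {O, A} ✗
  BB → possible child types {B, AB} ✓
  BO → possible child types {O, A, B, AB} ✓
  OO → possible child types {O, A} ✗

AB, BB, BO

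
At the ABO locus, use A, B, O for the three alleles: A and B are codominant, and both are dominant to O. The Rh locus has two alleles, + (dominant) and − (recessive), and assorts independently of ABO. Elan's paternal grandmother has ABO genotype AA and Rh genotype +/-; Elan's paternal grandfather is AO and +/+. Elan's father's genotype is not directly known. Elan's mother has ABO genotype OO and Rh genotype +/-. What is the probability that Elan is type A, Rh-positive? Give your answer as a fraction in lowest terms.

21/32

Elan's father's ABO genotype from AA × AO: 1/2 AA, 1/2 AO.
Crossing each possibility with the mother OO and summing P(type A): 1/2·1 + 1/2·1/2 = 3/4.
Similarly for Rh via the father's Rh distribution: P(Rh+) = 7/8.
Independent loci: 3/4 × 7/8 = 21/32.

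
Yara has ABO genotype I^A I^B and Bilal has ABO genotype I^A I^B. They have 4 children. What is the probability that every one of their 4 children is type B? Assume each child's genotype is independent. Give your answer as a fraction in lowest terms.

1/256

ABO cross I^A I^B × I^A I^B → 1/4 A, 1/4 B, 1/2 AB.
So P(type B) = 1/4 per child.
All 4 independent: (1/4)^4 = 1/256.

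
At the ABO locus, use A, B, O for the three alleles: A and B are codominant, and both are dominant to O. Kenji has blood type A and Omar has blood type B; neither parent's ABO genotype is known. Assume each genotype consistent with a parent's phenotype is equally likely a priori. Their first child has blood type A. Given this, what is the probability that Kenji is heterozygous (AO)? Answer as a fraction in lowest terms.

Possible genotypes: Kenji ∈ {AA, AO}; Omar ∈ {BB, BO}.
Weight each parental genotype pair by prior × P(type-A child):
  AA × BO: posterior weight 2/3.
  AO × BO: posterior weight 1/3.
Sum the posterior weight over pairs where Kenji is AO: 1/3.

1/3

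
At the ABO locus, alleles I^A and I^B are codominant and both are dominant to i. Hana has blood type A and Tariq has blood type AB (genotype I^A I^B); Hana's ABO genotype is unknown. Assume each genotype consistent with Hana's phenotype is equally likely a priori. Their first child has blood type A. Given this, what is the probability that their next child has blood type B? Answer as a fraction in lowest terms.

1/8

Possible genotypes: Hana ∈ {I^A I^A, I^A i}; Tariq ∈ {I^A I^B}.
Weight each parental genotype pair by prior × P(type-A child):
  I^A I^A × I^A I^B: posterior weight 1/2; P(next child type B) = 0.
  I^A i × I^A I^B: posterior weight 1/2; P(next child type B) = 1/4.
Weighted sum = 1/8.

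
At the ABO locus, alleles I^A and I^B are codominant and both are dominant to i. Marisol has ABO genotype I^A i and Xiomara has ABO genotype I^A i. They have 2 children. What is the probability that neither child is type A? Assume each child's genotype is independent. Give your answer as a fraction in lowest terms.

1/16

ABO cross I^A i × I^A i → 1/4 O, 3/4 A.
So P(type A) = 3/4 per child.
P(not type A) = 1/4 for one child; (1/4)^2 = 1/16.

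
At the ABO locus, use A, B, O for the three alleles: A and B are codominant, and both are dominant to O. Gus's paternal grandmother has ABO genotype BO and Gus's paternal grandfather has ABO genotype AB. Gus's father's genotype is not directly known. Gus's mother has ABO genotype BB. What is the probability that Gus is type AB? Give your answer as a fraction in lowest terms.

1/4

Gus's father's ABO genotype from BO × AB: 1/4 AB, 1/4 AO, 1/4 BB, 1/4 BO.
Crossing each possibility with the mother BB and summing P(type AB): 1/4·1/2 + 1/4·1/2 + 1/4·0 + 1/4·0 = 1/4.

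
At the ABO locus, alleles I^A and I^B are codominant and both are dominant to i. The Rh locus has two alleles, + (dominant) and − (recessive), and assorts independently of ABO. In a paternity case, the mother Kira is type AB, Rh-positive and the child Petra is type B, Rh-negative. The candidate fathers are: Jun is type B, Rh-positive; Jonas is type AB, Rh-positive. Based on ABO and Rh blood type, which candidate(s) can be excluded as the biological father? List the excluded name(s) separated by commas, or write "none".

none

A candidate is excluded only if no genotype consistent with his phenotype could produce a type B, Rh-negative child with a type AB, Rh-positive mother.
Every candidate has at least one consistent genotype combination, so none can be excluded.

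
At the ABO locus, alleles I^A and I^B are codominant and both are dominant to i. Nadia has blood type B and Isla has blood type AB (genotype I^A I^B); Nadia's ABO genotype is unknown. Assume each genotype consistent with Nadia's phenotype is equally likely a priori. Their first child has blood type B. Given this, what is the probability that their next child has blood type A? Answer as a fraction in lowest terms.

Possible genotypes: Nadia ∈ {I^B I^B, I^B i}; Isla ∈ {I^A I^B}.
Weight each parental genotype pair by prior × P(type-B child):
  I^B I^B × I^A I^B: posterior weight 1/2; P(next child type A) = 0.
  I^B i × I^A I^B: posterior weight 1/2; P(next child type A) = 1/4.
Weighted sum = 1/8.

1/8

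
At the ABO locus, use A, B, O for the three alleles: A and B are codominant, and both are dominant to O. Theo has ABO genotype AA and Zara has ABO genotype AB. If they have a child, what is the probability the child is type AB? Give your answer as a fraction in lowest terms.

ABO cross AA × AB → offspring phenotypes: 1/2 A, 1/2 AB.
So P(type AB) = 1/2.

1/2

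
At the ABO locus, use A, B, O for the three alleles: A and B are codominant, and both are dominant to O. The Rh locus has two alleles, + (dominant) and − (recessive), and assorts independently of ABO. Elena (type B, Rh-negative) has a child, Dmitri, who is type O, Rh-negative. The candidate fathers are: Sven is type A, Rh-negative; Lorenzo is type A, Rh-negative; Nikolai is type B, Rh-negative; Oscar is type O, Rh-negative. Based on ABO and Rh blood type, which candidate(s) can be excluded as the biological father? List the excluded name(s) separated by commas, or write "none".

A candidate is excluded only if no genotype consistent with his phenotype could produce a type O, Rh-negative child with a type B, Rh-negative mother.
Every candidate has at least one consistent genotype combination, so none can be excluded.

none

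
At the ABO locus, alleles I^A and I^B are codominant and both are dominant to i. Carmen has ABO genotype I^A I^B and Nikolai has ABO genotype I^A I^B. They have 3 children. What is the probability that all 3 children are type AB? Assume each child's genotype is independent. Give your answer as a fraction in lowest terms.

1/8

ABO cross I^A I^B × I^A I^B → 1/4 A, 1/4 B, 1/2 AB.
So P(type AB) = 1/2 per child.
All 3 independent: (1/2)^3 = 1/8.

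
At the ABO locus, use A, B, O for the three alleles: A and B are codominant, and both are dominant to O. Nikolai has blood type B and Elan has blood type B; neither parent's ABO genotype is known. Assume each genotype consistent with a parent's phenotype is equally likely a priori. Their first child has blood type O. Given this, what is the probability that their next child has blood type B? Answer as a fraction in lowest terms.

Possible genotypes: Nikolai ∈ {BB, BO}; Elan ∈ {BB, BO}.
Weight each parental genotype pair by prior × P(type-O child):
  BO × BO: posterior weight 1; P(next child type B) = 3/4.
Weighted sum = 3/4.

3/4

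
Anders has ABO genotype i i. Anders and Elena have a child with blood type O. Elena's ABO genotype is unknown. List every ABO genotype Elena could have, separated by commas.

For each candidate genotype of Elena, check whether crossing it with i i can produce every observed child phenotype.
  I^A I^A → possible child types {A} ✗
  I^A I^B → possible child types {A, B} ✗
  I^A i → possible child types {O, A} ✓
  I^B I^B → possible child types {B} ✗
  I^B i → possible child types {O, B} ✓
  i i → possible child types {O} ✓

I^A i, I^B i, i i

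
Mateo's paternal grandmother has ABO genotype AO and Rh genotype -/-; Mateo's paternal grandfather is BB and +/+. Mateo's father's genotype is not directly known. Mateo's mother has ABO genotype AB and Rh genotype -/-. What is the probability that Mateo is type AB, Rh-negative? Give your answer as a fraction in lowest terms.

Mateo's father's ABO genotype from AO × BB: 1/2 AB, 1/2 BO.
Crossing each possibility with the mother AB and summing P(type AB): 1/2·1/2 + 1/2·1/4 = 3/8.
Similarly for Rh via the father's Rh distribution: P(Rh-) = 1/2.
Independent loci: 3/8 × 1/2 = 3/16.

3/16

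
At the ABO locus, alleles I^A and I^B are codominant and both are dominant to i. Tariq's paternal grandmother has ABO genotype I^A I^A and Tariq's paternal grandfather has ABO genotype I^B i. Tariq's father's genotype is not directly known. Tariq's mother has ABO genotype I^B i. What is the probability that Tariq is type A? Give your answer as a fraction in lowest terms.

Tariq's father's ABO genotype from I^A I^A × I^B i: 1/2 I^A I^B, 1/2 I^A i.
Crossing each possibility with the mother I^B i and summing P(type A): 1/2·1/4 + 1/2·1/4 = 1/4.

1/4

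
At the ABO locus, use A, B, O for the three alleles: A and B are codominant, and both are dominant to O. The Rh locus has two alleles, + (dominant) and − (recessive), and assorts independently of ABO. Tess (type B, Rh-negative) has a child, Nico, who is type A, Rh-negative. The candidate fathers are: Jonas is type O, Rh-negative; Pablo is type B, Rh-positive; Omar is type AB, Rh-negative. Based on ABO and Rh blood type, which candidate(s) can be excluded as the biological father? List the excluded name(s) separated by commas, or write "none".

Jonas, Pablo

A candidate is excluded only if no genotype consistent with his phenotype could produce a type A, Rh-negative child with a type B, Rh-negative mother.
Jonas (type O, Rh-): no genotype consistent with that phenotype can produce a type-A Rh- child with a type-B mother.
Pablo (type B, Rh+): no genotype consistent with that phenotype can produce a type-A Rh- child with a type-B mother.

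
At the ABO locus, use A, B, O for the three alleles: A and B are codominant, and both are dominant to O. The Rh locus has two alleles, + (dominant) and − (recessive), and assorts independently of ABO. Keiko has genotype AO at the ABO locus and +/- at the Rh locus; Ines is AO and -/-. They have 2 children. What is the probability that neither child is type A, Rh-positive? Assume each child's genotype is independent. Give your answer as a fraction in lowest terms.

ABO cross AO × AO → 1/4 O, 3/4 A.
Rh cross +/- × -/- → 1/2 Rh+, 1/2 Rh-; so P(type A, Rh-positive) = 3/4 × 1/2 = 3/8 per child.
P(not type A, Rh-positive) = 5/8 for one child; (5/8)^2 = 25/64.

25/64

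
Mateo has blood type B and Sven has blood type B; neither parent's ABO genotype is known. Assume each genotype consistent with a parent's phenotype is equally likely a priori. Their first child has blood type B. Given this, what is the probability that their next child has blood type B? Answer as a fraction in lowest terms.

Possible genotypes: Mateo ∈ {BB, BO}; Sven ∈ {BB, BO}.
Weight each parental genotype pair by prior × P(type-B child):
  BB × BB: posterior weight 4/15; P(next child type B) = 1.
  BB × BO: posterior weight 4/15; P(next child type B) = 1.
  BO × BB: posterior weight 4/15; P(next child type B) = 1.
  BO × BO: posterior weight 1/5; P(next child type B) = 3/4.
Weighted sum = 19/20.

19/20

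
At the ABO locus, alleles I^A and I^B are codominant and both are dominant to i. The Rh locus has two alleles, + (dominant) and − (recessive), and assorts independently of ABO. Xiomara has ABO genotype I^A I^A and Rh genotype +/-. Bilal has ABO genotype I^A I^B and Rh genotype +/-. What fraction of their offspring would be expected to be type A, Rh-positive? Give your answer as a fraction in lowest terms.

ABO cross I^A I^A × I^A I^B → offspring phenotypes: 1/2 A, 1/2 AB.
Rh cross +/- × +/- → 3/4 Rh+, 1/4 Rh-.
Independent loci: P(type A, Rh-positive) = 1/2 × 3/4 = 3/8.

3/8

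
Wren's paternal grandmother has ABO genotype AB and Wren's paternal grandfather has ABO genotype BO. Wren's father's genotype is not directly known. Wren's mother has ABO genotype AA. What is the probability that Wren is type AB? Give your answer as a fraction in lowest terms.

1/2

Wren's father's ABO genotype from AB × BO: 1/4 AB, 1/4 AO, 1/4 BB, 1/4 BO.
Crossing each possibility with the mother AA and summing P(type AB): 1/4·1/2 + 1/4·0 + 1/4·1 + 1/4·1/2 = 1/2.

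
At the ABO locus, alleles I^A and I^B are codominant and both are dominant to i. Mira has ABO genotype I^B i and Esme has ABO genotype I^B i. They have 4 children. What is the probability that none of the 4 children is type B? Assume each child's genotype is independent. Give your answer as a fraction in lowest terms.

1/256

ABO cross I^B i × I^B i → 1/4 O, 3/4 B.
So P(type B) = 3/4 per child.
P(not type B) = 1/4 for one child; (1/4)^4 = 1/256.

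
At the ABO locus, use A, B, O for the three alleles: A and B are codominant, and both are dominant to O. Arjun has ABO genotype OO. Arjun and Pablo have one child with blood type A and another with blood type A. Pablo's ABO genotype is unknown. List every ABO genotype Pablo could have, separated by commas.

AA, AB, AO

For each candidate genotype of Pablo, check whether crossing it with OO can produce every observed child phenotype.
  AA → possible child types {A} ✓
  AB → possible child types {A, B} ✓
  AO → possible child types {O, A} ✓
  BB → possible child types {B} ✗
  BO → possible child types {O, B} ✗
  OO → possible child types {O} ✗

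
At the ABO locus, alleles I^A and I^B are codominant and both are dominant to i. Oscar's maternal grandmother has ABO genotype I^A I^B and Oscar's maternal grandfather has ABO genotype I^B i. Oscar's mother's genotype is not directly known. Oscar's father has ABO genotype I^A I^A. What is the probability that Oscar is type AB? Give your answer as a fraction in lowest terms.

Oscar's mother's ABO genotype from I^A I^B × I^B i: 1/4 I^A I^B, 1/4 I^A i, 1/4 I^B I^B, 1/4 I^B i.
Crossing each possibility with the father I^A I^A and summing P(type AB): 1/4·1/2 + 1/4·0 + 1/4·1 + 1/4·1/2 = 1/2.

1/2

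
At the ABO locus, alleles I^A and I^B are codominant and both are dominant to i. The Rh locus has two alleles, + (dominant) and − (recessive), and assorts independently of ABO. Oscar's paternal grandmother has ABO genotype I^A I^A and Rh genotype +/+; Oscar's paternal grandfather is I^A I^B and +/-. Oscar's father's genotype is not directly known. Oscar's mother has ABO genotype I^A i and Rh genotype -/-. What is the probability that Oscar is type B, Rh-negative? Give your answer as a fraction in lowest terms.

1/32

Oscar's father's ABO genotype from I^A I^A × I^A I^B: 1/2 I^A I^A, 1/2 I^A I^B.
Crossing each possibility with the mother I^A i and summing P(type B): 1/2·0 + 1/2·1/4 = 1/8.
Similarly for Rh via the father's Rh distribution: P(Rh-) = 1/4.
Independent loci: 1/8 × 1/4 = 1/32.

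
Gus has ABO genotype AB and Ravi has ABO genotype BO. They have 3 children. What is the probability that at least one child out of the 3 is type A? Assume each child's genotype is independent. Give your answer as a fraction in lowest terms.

ABO cross AB × BO → 1/4 A, 1/2 B, 1/4 AB.
So P(type A) = 1/4 per child.
P(none) = (3/4)^3 = 27/64; P(at least one) = 1 − 27/64 = 37/64.

37/64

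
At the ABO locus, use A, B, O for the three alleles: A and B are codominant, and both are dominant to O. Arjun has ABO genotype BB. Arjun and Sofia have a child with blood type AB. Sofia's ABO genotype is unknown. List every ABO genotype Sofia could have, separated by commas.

AA, AB, AO

For each candidate genotype of Sofia, check whether crossing it with BB can produce every observed child phenotype.
  AA → possible child types {AB} ✓
  AB → possible child types {B, AB} ✓
  AO → possible child types {B, AB} ✓
  BB → possible child types {B} ✗
  BO → possible child types {B} ✗
  OO → possible child types {B} ✗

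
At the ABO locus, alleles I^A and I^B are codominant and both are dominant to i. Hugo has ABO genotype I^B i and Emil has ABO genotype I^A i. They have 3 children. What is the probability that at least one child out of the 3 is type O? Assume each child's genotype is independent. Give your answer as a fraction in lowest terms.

ABO cross I^B i × I^A i → 1/4 O, 1/4 A, 1/4 B, 1/4 AB.
So P(type O) = 1/4 per child.
P(none) = (3/4)^3 = 27/64; P(at least one) = 1 − 27/64 = 37/64.

37/64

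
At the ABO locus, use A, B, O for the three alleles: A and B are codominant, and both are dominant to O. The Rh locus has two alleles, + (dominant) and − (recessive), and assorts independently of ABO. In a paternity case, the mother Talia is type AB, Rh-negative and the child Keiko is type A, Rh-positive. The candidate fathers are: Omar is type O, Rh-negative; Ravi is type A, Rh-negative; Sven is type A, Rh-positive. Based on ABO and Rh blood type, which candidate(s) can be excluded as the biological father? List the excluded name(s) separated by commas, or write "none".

Omar, Ravi

A candidate is excluded only if no genotype consistent with his phenotype could produce a type A, Rh-positive child with a type AB, Rh-negative mother.
Omar (type O, Rh-): no genotype consistent with that phenotype can produce a type-A Rh+ child with a type-AB mother.
Ravi (type A, Rh-): no genotype consistent with that phenotype can produce a type-A Rh+ child with a type-AB mother.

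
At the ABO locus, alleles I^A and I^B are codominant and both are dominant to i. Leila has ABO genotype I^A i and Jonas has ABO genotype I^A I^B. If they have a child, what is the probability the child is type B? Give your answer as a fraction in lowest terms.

ABO cross I^A i × I^A I^B → offspring phenotypes: 1/2 A, 1/4 B, 1/4 AB.
So P(type B) = 1/4.

1/4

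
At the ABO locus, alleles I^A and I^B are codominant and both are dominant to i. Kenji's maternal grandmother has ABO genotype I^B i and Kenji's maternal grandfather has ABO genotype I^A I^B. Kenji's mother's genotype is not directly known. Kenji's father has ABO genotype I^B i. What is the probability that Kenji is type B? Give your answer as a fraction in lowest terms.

5/8

Kenji's mother's ABO genotype from I^B i × I^A I^B: 1/4 I^A I^B, 1/4 I^A i, 1/4 I^B I^B, 1/4 I^B i.
Crossing each possibility with the father I^B i and summing P(type B): 1/4·1/2 + 1/4·1/4 + 1/4·1 + 1/4·3/4 = 5/8.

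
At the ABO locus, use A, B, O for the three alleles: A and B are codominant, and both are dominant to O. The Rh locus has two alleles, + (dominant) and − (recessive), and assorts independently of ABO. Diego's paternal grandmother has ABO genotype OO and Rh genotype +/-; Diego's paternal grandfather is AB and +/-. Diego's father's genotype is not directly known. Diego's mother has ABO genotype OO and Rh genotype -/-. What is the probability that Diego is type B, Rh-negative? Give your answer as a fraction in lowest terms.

1/8

Diego's father's ABO genotype from OO × AB: 1/2 AO, 1/2 BO.
Crossing each possibility with the mother OO and summing P(type B): 1/2·0 + 1/2·1/2 = 1/4.
Similarly for Rh via the father's Rh distribution: P(Rh-) = 1/2.
Independent loci: 1/4 × 1/2 = 1/8.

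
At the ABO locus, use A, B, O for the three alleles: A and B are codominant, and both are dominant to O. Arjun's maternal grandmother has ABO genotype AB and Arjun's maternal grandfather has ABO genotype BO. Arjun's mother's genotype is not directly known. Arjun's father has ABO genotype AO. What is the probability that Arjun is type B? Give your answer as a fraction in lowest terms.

1/4

Arjun's mother's ABO genotype from AB × BO: 1/4 AB, 1/4 AO, 1/4 BB, 1/4 BO.
Crossing each possibility with the father AO and summing P(type B): 1/4·1/4 + 1/4·0 + 1/4·1/2 + 1/4·1/4 = 1/4.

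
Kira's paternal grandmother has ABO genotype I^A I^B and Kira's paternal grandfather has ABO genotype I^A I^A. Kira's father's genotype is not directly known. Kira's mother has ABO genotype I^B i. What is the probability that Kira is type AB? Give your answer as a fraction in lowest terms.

Kira's father's ABO genotype from I^A I^B × I^A I^A: 1/2 I^A I^A, 1/2 I^A I^B.
Crossing each possibility with the mother I^B i and summing P(type AB): 1/2·1/2 + 1/2·1/4 = 3/8.

3/8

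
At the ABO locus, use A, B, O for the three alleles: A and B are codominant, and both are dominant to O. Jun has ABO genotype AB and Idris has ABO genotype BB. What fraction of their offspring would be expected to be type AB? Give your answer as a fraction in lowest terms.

ABO cross AB × BB → offspring phenotypes: 1/2 B, 1/2 AB.
So P(type AB) = 1/2.

1/2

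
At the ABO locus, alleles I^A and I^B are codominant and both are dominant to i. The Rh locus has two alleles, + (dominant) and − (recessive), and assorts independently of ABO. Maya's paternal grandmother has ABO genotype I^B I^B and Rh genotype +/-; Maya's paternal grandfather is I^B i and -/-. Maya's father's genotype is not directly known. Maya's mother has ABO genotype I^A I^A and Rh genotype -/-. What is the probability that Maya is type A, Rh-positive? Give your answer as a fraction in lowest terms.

1/16

Maya's father's ABO genotype from I^B I^B × I^B i: 1/2 I^B I^B, 1/2 I^B i.
Crossing each possibility with the mother I^A I^A and summing P(type A): 1/2·0 + 1/2·1/2 = 1/4.
Similarly for Rh via the father's Rh distribution: P(Rh+) = 1/4.
Independent loci: 1/4 × 1/4 = 1/16.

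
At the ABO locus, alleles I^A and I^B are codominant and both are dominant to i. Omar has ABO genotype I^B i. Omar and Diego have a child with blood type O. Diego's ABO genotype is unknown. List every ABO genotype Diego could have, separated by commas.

I^A i, I^B i, i i

For each candidate genotype of Diego, check whether crossing it with I^B i can produce every observed child phenotype.
  I^A I^A → possible child types {A, AB} ✗
  I^A I^B → possible child types {A, B, AB} ✗
  I^A i → possible child types {O, A, B, AB} ✓
  I^B I^B → possible child types {B} ✗
  I^B i → possible child types {O, B} ✓
  i i → possible child types {O, B} ✓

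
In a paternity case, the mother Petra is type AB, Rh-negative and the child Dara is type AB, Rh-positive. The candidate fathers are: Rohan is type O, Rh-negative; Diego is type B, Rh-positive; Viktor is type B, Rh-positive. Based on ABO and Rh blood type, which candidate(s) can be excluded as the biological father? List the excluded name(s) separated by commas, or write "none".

Rohan

A candidate is excluded only if no genotype consistent with his phenotype could produce a type AB, Rh-positive child with a type AB, Rh-negative mother.
Rohan (type O, Rh-): no genotype consistent with that phenotype can produce a type-AB Rh+ child with a type-AB mother.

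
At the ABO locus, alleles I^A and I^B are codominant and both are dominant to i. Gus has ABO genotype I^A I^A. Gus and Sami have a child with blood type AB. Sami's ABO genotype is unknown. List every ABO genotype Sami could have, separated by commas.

I^A I^B, I^B I^B, I^B i

For each candidate genotype of Sami, check whether crossing it with I^A I^A can produce every observed child phenotype.
  I^A I^A → possible child types {A} ✗
  I^A I^B → possible child types {A, AB} ✓
  I^A i → possible child types {A} ✗
  I^B I^B → possible child types {AB} ✓
  I^B i → possible child types {A, AB} ✓
  i i → possible child types {A} ✗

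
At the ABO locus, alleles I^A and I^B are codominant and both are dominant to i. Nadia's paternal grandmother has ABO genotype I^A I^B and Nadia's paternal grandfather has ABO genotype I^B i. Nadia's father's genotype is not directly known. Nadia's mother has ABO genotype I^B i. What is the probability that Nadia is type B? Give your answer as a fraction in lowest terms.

5/8

Nadia's father's ABO genotype from I^A I^B × I^B i: 1/4 I^A I^B, 1/4 I^A i, 1/4 I^B I^B, 1/4 I^B i.
Crossing each possibility with the mother I^B i and summing P(type B): 1/4·1/2 + 1/4·1/4 + 1/4·1 + 1/4·3/4 = 5/8.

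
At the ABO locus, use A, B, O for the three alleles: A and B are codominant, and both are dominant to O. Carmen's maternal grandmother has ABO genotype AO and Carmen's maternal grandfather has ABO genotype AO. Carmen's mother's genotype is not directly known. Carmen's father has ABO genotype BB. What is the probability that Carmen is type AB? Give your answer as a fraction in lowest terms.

1/2

Carmen's mother's ABO genotype from AO × AO: 1/4 AA, 1/2 AO, 1/4 OO.
Crossing each possibility with the father BB and summing P(type AB): 1/4·1 + 1/2·1/2 + 1/4·0 = 1/2.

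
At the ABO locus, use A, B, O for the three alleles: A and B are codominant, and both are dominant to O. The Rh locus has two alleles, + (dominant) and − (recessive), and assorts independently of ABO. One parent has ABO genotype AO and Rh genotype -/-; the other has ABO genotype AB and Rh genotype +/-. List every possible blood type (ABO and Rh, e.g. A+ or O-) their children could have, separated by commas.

A+, A-, B+, B-, AB+, AB-

Gametes from AO × AB give offspring ABO genotypes AA, AB, AO, BO, i.e. phenotypes A, B, AB.
Rh cross -/- × +/- → phenotypes Rh+, Rh-.
Combining independently: A+, A-, B+, B-, AB+, AB-.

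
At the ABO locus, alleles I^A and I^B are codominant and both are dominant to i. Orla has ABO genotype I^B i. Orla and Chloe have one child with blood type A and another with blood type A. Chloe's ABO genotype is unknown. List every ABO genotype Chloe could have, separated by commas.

For each candidate genotype of Chloe, check whether crossing it with I^B i can produce every observed child phenotype.
  I^A I^A → possible child types {A, AB} ✓
  I^A I^B → possible child types {A, B, AB} ✓
  I^A i → possible child types {O, A, B, AB} ✓
  I^B I^B → possible child types {B} ✗
  I^B i → possible child types {O, B} ✗
  i i → possible child types {O, B} ✗

I^A I^A, I^A I^B, I^A i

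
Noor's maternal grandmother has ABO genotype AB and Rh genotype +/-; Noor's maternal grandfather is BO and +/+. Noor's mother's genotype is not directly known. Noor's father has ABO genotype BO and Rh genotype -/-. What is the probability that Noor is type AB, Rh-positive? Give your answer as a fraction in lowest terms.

3/32

Noor's mother's ABO genotype from AB × BO: 1/4 AB, 1/4 AO, 1/4 BB, 1/4 BO.
Crossing each possibility with the father BO and summing P(type AB): 1/4·1/4 + 1/4·1/4 + 1/4·0 + 1/4·0 = 1/8.
Similarly for Rh via the mother's Rh distribution: P(Rh+) = 3/4.
Independent loci: 1/8 × 3/4 = 3/32.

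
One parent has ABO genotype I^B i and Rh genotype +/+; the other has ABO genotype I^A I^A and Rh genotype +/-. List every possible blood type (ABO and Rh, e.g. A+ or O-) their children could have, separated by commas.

Gametes from I^B i × I^A I^A give offspring ABO genotypes I^A I^B, I^A i, i.e. phenotypes A, AB.
Rh cross +/+ × +/- → phenotypes Rh+.
Combining independently: A+, AB+.

A+, AB+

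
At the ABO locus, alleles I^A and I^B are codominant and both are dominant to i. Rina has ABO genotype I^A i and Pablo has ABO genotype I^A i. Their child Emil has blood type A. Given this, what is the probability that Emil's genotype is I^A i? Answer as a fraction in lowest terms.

2/3

Cross I^A i × I^A i → 1/4 I^A I^A, 1/2 I^A i, 1/4 i i.
Type-A genotypes among offspring: I^A I^A (1/4), I^A i (1/2); total 3/4.
P(I^A i | type A) = (1/2) / (3/4) = 2/3.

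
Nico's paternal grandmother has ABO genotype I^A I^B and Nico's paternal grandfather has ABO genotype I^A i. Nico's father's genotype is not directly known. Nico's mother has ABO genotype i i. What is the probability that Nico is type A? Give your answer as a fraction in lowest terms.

Nico's father's ABO genotype from I^A I^B × I^A i: 1/4 I^A I^A, 1/4 I^A I^B, 1/4 I^A i, 1/4 I^B i.
Crossing each possibility with the mother i i and summing P(type A): 1/4·1 + 1/4·1/2 + 1/4·1/2 + 1/4·0 = 1/2.

1/2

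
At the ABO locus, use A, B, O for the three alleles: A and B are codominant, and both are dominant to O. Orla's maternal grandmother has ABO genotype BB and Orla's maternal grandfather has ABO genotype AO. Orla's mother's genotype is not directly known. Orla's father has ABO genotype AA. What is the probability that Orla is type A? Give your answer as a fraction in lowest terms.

Orla's mother's ABO genotype from BB × AO: 1/2 AB, 1/2 BO.
Crossing each possibility with the father AA and summing P(type A): 1/2·1/2 + 1/2·1/2 = 1/2.

1/2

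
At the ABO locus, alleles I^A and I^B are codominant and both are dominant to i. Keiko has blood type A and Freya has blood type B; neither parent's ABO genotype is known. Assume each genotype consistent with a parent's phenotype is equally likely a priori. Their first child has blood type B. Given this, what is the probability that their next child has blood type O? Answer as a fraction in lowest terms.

1/12

Possible genotypes: Keiko ∈ {I^A I^A, I^A i}; Freya ∈ {I^B I^B, I^B i}.
Weight each parental genotype pair by prior × P(type-B child):
  I^A i × I^B I^B: posterior weight 2/3; P(next child type O) = 0.
  I^A i × I^B i: posterior weight 1/3; P(next child type O) = 1/4.
Weighted sum = 1/12.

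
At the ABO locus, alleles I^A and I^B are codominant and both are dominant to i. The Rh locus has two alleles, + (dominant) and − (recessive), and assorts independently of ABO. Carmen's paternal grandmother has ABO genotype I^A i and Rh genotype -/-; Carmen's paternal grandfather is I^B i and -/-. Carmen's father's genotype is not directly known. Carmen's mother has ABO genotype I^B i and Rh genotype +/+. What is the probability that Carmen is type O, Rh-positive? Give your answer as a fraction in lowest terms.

Carmen's father's ABO genotype from I^A i × I^B i: 1/4 I^A I^B, 1/4 I^A i, 1/4 I^B i, 1/4 i i.
Crossing each possibility with the mother I^B i and summing P(type O): 1/4·0 + 1/4·1/4 + 1/4·1/4 + 1/4·1/2 = 1/4.
Similarly for Rh via the father's Rh distribution: P(Rh+) = 1.
Independent loci: 1/4 × 1 = 1/4.

1/4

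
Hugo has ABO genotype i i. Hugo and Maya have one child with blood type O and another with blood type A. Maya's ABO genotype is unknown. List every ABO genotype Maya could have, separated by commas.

For each candidate genotype of Maya, check whether crossing it with i i can produce every observed child phenotype.
  I^A I^A → possible child types {A} ✗
  I^A I^B → possible child types {A, B} ✗
  I^A i → possible child types {O, A} ✓
  I^B I^B → possible child types {B} ✗
  I^B i → possible child types {O, B} ✗
  i i → possible child types {O} ✗

I^A i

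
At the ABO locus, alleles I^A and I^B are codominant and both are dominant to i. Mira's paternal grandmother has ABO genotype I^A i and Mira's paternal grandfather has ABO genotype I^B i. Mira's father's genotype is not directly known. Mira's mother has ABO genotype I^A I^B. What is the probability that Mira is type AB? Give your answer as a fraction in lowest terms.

Mira's father's ABO genotype from I^A i × I^B i: 1/4 I^A I^B, 1/4 I^A i, 1/4 I^B i, 1/4 i i.
Crossing each possibility with the mother I^A I^B and summing P(type AB): 1/4·1/2 + 1/4·1/4 + 1/4·1/4 + 1/4·0 = 1/4.

1/4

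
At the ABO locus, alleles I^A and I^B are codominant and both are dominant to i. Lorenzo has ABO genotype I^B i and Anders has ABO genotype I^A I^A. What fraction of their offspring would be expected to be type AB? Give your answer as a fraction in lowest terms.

1/2

ABO cross I^B i × I^A I^A → offspring phenotypes: 1/2 A, 1/2 AB.
So P(type AB) = 1/2.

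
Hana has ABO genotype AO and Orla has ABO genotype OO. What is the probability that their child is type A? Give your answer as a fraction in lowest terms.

1/2

ABO cross AO × OO → offspring phenotypes: 1/2 O, 1/2 A.
So P(type A) = 1/2.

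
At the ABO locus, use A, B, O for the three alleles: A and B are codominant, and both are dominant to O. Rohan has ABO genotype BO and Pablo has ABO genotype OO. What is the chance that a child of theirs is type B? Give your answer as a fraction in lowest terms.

1/2

ABO cross BO × OO → offspring phenotypes: 1/2 O, 1/2 B.
So P(type B) = 1/2.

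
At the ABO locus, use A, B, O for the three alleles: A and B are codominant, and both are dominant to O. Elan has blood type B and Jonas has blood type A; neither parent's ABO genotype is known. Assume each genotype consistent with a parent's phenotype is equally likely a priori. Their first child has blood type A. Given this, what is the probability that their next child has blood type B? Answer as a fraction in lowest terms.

1/12

Possible genotypes: Elan ∈ {BB, BO}; Jonas ∈ {AA, AO}.
Weight each parental genotype pair by prior × P(type-A child):
  BO × AA: posterior weight 2/3; P(next child type B) = 0.
  BO × AO: posterior weight 1/3; P(next child type B) = 1/4.
Weighted sum = 1/12.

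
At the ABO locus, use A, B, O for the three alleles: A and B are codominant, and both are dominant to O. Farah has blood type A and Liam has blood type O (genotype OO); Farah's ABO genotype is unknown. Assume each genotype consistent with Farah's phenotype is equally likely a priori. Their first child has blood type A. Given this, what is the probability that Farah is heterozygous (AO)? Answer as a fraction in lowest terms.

1/3

Possible genotypes: Farah ∈ {AA, AO}; Liam ∈ {OO}.
Weight each parental genotype pair by prior × P(type-A child):
  AA × OO: posterior weight 2/3.
  AO × OO: posterior weight 1/3.
Sum the posterior weight over pairs where Farah is AO: 1/3.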